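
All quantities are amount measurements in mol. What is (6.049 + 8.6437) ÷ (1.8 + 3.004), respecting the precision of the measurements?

6.049 + 8.6437 = 14.6927, limited to 3 d.p. → 5 s.f.; 1.8 + 3.004 = 4.804, limited to 1 d.p. → 2 s.f.
Carrying full precision, 14.6927 ÷ 4.804 = 3.0584304746…; keep min(5, 2) = 2 s.f.
Rounded to 2 significant figures: 3.1.

3.1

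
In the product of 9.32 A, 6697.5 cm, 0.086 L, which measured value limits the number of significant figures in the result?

9.32 A → 3 s.f.; 6697.5 cm → 5 s.f.; 0.086 L → 2 s.f.
The fewest is 2 significant figures, from 0.086 L.

0.086 L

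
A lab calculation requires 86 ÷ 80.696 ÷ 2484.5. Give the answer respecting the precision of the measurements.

4.3 × 10^-4

86 ÷ 80.696 ÷ 2484.5 = 0.000428950760702…
Multiplication/division keeps the fewest significant figures: 86 → 2 s.f., 80.696 → 5 s.f., 2484.5 → 5 s.f.; limit is 2.
Rounded to 2 significant figures: 4.3 × 10^-4.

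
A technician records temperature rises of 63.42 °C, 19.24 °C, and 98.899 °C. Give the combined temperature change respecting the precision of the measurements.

63.42 °C + 19.24 °C + 98.899 °C = 181.559 °C.
Addition/subtraction keeps the fewest decimal places: 63.42 → 2 decimal places, 19.24 → 2 decimal places, 98.899 → 3 decimal places; limit is 2.
Rounded to 2 decimal places: 181.56 °C.

181.56 °C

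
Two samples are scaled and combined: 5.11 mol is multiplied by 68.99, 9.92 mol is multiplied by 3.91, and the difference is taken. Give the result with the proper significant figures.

314 mol

5.11 × 68.99 = 352.5389 → 353 mol (3 s.f., last digit at the 10^0 place).
9.92 × 3.91 = 38.7872 → 38.8 mol (3 s.f., last digit at the 10^-1 place).
Difference: 313.7517 mol; keep the coarser place, 10^0.
Result: 314 mol.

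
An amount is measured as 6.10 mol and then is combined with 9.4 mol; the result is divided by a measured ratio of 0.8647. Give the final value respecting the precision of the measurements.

17.9 mol

6.10 mol + 9.4 mol = 15.50 mol; the sum is limited to 1 decimal place (3 s.f.).
Carrying full precision, 15.50 ÷ 0.8647 = 17.9252920088… mol; 0.8647 has 4 s.f., so the result keeps min(3, 4) = 3 s.f.
Rounded to 3 significant figures: 17.9 mol.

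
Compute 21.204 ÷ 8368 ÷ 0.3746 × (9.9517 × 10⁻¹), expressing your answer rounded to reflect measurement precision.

6.732 × 10⁻³

21.204 ÷ 8368 ÷ 0.3746 × (9.9517 × 10⁻¹) = 0.00673171353459…
Multiplication/division keeps the fewest significant figures: 21.204 → 5 s.f., 8368 → 4 s.f., 0.3746 → 4 s.f., 9.9517 × 10⁻¹ → 5 s.f.; limit is 4.
Rounded to 4 significant figures: 6.732 × 10⁻³.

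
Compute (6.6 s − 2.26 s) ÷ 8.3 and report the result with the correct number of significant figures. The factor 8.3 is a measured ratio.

6.6 s − 2.26 s = 4.34 s; the difference is limited to 1 decimal place (2 s.f.).
Carrying full precision, 4.34 ÷ 8.3 = 0.522891566265… s; 8.3 has 2 s.f., so the result keeps min(2, 2) = 2 s.f.
Rounded to 2 significant figures: 0.52 s.

0.52 s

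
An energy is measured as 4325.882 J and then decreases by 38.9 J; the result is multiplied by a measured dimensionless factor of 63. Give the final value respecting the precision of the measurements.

4325.882 J − 38.9 J = 4286.982 J; the difference is limited to 1 decimal place (5 s.f.).
Carrying full precision, 4286.982 × 63 = 270079.866 J; 63 has 2 s.f., so the result keeps min(5, 2) = 2 s.f.
Rounded to 2 significant figures: 2.7 × 10^5 J.

2.7 × 10^5 J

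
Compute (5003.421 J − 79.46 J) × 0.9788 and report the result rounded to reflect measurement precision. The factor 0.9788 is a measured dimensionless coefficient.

4820. J

5003.421 J − 79.46 J = 4923.961 J; the difference is limited to 2 decimal places (6 s.f.).
Carrying full precision, 4923.961 × 0.9788 = 4819.5730268 J; 0.9788 has 4 s.f., so the result keeps min(6, 4) = 4 s.f.
Rounded to 4 significant figures: 4820. J.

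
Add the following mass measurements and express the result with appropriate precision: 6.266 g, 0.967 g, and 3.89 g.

6.266 g + 0.967 g + 3.89 g = 11.123 g.
Addition/subtraction keeps the fewest decimal places: 6.266 → 3 decimal places, 0.967 → 3 decimal places, 3.89 → 2 decimal places; limit is 2.
Rounded to 2 decimal places: 11.12 g.

11.12 g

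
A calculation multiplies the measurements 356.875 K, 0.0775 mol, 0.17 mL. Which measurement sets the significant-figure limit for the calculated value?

356.875 K → 6 s.f.; 0.0775 mol → 3 s.f.; 0.17 mL → 2 s.f.
The fewest is 2 significant figures, from 0.17 mL.

0.17 mL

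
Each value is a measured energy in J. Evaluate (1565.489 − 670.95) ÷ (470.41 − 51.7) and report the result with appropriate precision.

1565.489 − 670.95 = 894.539, limited to 2 d.p. → 5 s.f.; 470.41 − 51.7 = 418.71, limited to 1 d.p. → 4 s.f.
Carrying full precision, 894.539 ÷ 418.71 = 2.13641661293…; keep min(5, 4) = 4 s.f.
Rounded to 4 significant figures: 2.136.

2.136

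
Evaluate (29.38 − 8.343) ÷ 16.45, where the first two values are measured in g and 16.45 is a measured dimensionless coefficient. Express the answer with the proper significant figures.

1.279 g

29.38 g − 8.343 g = 21.037 g; the difference is limited to 2 decimal places (4 s.f.).
Carrying full precision, 21.037 ÷ 16.45 = 1.2788449848… g; 16.45 has 4 s.f., so the result keeps min(4, 4) = 4 s.f.
Rounded to 4 significant figures: 1.279 g.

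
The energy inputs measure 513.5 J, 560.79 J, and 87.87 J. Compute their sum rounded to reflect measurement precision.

1162.2 J

513.5 J + 560.79 J + 87.87 J = 1162.16 J.
Addition/subtraction keeps the fewest decimal places: 513.5 → 1 decimal place, 560.79 → 2 decimal places, 87.87 → 2 decimal places; limit is 1.
Rounded to 1 decimal place: 1162.2 J.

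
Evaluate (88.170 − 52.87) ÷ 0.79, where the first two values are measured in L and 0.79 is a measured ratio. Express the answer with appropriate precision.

45 L

88.170 L − 52.87 L = 35.300 L; the difference is limited to 2 decimal places (4 s.f.).
Carrying full precision, 35.300 ÷ 0.79 = 44.6835443038… L; 0.79 has 2 s.f., so the result keeps min(4, 2) = 2 s.f.
Rounded to 2 significant figures: 45 L.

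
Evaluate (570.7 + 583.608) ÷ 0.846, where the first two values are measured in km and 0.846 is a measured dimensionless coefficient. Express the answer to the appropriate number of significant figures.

570.7 km + 583.608 km = 1154.308 km; the sum is limited to 1 decimal place (5 s.f.).
Carrying full precision, 1154.308 ÷ 0.846 = 1364.43026005… km; 0.846 has 3 s.f., so the result keeps min(5, 3) = 3 s.f.
Rounded to 3 significant figures: 1.36 × 10³ km.

1.36 × 10³ km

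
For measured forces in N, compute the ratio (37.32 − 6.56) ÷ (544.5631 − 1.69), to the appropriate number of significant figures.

5.666 × 10^-2

37.32 − 6.56 = 30.76, limited to 2 d.p. → 4 s.f.; 544.5631 − 1.69 = 542.8731, limited to 2 d.p. → 5 s.f.
Carrying full precision, 30.76 ÷ 542.8731 = 0.0566614923451…; keep min(4, 5) = 4 s.f.
Rounded to 4 significant figures: 5.666 × 10^-2.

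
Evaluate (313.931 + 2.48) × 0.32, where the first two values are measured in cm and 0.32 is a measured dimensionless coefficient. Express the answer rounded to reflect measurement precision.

1.0 × 10^2 cm

313.931 cm + 2.48 cm = 316.411 cm; the sum is limited to 2 decimal places (5 s.f.).
Carrying full precision, 316.411 × 0.32 = 101.25152 cm; 0.32 has 2 s.f., so the result keeps min(5, 2) = 2 s.f.
Rounded to 2 significant figures: 1.0 × 10^2 cm.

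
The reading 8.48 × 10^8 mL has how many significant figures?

8.48 × 10^8: in scientific notation every digit of the coefficient is significant.

3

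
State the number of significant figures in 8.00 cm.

3

8.00: trailing zeros after a decimal point are significant.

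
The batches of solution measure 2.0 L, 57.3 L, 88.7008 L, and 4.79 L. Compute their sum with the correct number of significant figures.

152.8 L

2.0 L + 57.3 L + 88.7008 L + 4.79 L = 152.7908 L.
Addition/subtraction keeps the fewest decimal places: 2.0 → 1 decimal place, 57.3 → 1 decimal place, 88.7008 → 4 decimal places, 4.79 → 2 decimal places; limit is 1.
Rounded to 1 decimal place: 152.8 L.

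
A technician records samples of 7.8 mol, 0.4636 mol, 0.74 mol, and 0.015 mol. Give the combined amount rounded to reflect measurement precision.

9.0 mol

7.8 mol + 0.4636 mol + 0.74 mol + 0.015 mol = 9.0186 mol.
Addition/subtraction keeps the fewest decimal places: 7.8 → 1 decimal place, 0.4636 → 4 decimal places, 0.74 → 2 decimal places, 0.015 → 3 decimal places; limit is 1.
Rounded to 1 decimal place: 9.0 mol.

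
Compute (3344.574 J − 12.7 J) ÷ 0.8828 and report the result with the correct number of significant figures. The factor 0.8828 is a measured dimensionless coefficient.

3774 J

3344.574 J − 12.7 J = 3331.874 J; the difference is limited to 1 decimal place (5 s.f.).
Carrying full precision, 3331.874 ÷ 0.8828 = 3774.21159946… J; 0.8828 has 4 s.f., so the result keeps min(5, 4) = 4 s.f.
Rounded to 4 significant figures: 3774 J.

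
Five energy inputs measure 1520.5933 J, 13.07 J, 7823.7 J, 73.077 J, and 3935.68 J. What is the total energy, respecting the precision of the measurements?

1520.5933 J + 13.07 J + 7823.7 J + 73.077 J + 3935.68 J = 13366.1203 J.
Addition/subtraction keeps the fewest decimal places: 1520.5933 → 4 decimal places, 13.07 → 2 decimal places, 7823.7 → 1 decimal place, 73.077 → 3 decimal places, 3935.68 → 2 decimal places; limit is 1.
Rounded to 1 decimal place: 13366.1 J.

13366.1 J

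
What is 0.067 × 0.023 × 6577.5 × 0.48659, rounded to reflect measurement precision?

4.9

0.067 × 0.023 × 6577.5 × 0.48659 = 4.93204096222…
Multiplication/division keeps the fewest significant figures: 0.067 → 2 s.f., 0.023 → 2 s.f., 6577.5 → 5 s.f., 0.48659 → 5 s.f.; limit is 2.
Rounded to 2 significant figures: 4.9.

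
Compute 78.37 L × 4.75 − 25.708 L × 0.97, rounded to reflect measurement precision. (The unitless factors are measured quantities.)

78.37 × 4.75 = 372.2575 → 372 L (3 s.f., last digit at the 10^0 place).
25.708 × 0.97 = 24.93676 → 25 L (2 s.f., last digit at the 10^0 place).
Difference: 347.32074 L; keep the coarser place, 10^0.
Result: 347 L.

347 L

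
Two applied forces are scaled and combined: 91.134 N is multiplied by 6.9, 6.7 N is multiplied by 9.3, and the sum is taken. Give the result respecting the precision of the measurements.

91.134 × 6.9 = 628.8246 → 6.3 × 10^2 N (2 s.f., last digit at the 10^1 place).
6.7 × 9.3 = 62.31 → 62 N (2 s.f., last digit at the 10^0 place).
Sum: 691.1346 N; keep the coarser place, 10^1.
Result: 6.9 × 10^2 N.

6.9 × 10^2 N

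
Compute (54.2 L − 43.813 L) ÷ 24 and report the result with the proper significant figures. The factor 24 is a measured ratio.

0.43 L

54.2 L − 43.813 L = 10.387 L; the difference is limited to 1 decimal place (3 s.f.).
Carrying full precision, 10.387 ÷ 24 = 0.432791666667… L; 24 has 2 s.f., so the result keeps min(3, 2) = 2 s.f.
Rounded to 2 significant figures: 0.43 L.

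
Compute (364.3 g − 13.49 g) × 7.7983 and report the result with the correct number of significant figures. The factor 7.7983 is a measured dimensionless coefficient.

364.3 g − 13.49 g = 350.81 g; the difference is limited to 1 decimal place (4 s.f.).
Carrying full precision, 350.81 × 7.7983 = 2735.721623 g; 7.7983 has 5 s.f., so the result keeps min(4, 5) = 4 s.f.
Rounded to 4 significant figures: 2.736 × 10³ g.

2.736 × 10³ g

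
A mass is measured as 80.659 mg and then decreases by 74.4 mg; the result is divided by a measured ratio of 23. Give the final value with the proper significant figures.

0.27 mg

80.659 mg − 74.4 mg = 6.259 mg; the difference is limited to 1 decimal place (2 s.f.).
Carrying full precision, 6.259 ÷ 23 = 0.272130434783… mg; 23 has 2 s.f., so the result keeps min(2, 2) = 2 s.f.
Rounded to 2 significant figures: 0.27 mg.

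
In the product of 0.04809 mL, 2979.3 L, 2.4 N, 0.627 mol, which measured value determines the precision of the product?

0.04809 mL → 4 s.f.; 2979.3 L → 5 s.f.; 2.4 N → 2 s.f.; 0.627 mol → 3 s.f.
The fewest is 2 significant figures, from 2.4 N.

2.4 N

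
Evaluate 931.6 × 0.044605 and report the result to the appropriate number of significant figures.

931.6 × 0.044605 = 41.554018
Multiplication/division keeps the fewest significant figures: 931.6 → 4 s.f., 0.044605 → 5 s.f.; limit is 4.
Rounded to 4 significant figures: 41.55.

41.55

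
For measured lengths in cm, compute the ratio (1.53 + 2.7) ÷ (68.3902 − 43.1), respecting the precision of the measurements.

1.53 + 2.7 = 4.23, limited to 1 d.p. → 2 s.f.; 68.3902 − 43.1 = 25.2902, limited to 1 d.p. → 3 s.f.
Carrying full precision, 4.23 ÷ 25.2902 = 0.167258463753…; keep min(2, 3) = 2 s.f.
Rounded to 2 significant figures: 0.17.

0.17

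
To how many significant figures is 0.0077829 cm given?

0.0077829: leading zeros are not significant.

5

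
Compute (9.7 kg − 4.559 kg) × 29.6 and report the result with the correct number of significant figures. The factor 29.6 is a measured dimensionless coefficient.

9.7 kg − 4.559 kg = 5.141 kg; the difference is limited to 1 decimal place (2 s.f.).
Carrying full precision, 5.141 × 29.6 = 152.1736 kg; 29.6 has 3 s.f., so the result keeps min(2, 3) = 2 s.f.
Rounded to 2 significant figures: 1.5 × 10^2 kg.

1.5 × 10^2 kg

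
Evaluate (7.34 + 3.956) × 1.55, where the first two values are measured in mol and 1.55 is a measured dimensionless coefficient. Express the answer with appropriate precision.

7.34 mol + 3.956 mol = 11.296 mol; the sum is limited to 2 decimal places (4 s.f.).
Carrying full precision, 11.296 × 1.55 = 17.5088 mol; 1.55 has 3 s.f., so the result keeps min(4, 3) = 3 s.f.
Rounded to 3 significant figures: 17.5 mol.

17.5 mol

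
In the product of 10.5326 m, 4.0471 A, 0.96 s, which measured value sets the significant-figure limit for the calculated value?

10.5326 m → 6 s.f.; 4.0471 A → 5 s.f.; 0.96 s → 2 s.f.
The fewest is 2 significant figures, from 0.96 s.

0.96 s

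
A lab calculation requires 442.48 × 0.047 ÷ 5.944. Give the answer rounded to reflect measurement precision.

3.5

442.48 × 0.047 ÷ 5.944 = 3.49874831763…
Multiplication/division keeps the fewest significant figures: 442.48 → 5 s.f., 0.047 → 2 s.f., 5.944 → 4 s.f.; limit is 2.
Rounded to 2 significant figures: 3.5.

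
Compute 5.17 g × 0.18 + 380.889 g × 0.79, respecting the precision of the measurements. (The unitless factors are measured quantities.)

3.0 × 10^2 g

5.17 × 0.18 = 0.9306 → 0.93 g (2 s.f., last digit at the 10^-2 place).
380.889 × 0.79 = 300.90231 → 3.0 × 10^2 g (2 s.f., last digit at the 10^1 place).
Sum: 301.83291 g; keep the coarser place, 10^1.
Result: 3.0 × 10^2 g.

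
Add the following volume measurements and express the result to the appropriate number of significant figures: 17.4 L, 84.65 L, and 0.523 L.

102.6 L

17.4 L + 84.65 L + 0.523 L = 102.573 L.
Addition/subtraction keeps the fewest decimal places: 17.4 → 1 decimal place, 84.65 → 2 decimal places, 0.523 → 3 decimal places; limit is 1.
Rounded to 1 decimal place: 102.6 L.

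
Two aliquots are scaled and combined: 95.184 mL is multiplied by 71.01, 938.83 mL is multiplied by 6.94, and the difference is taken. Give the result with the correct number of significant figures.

95.184 × 71.01 = 6759.01584 → 6.759 × 10^3 mL (4 s.f., last digit at the 10^0 place).
938.83 × 6.94 = 6515.4802 → 6.52 × 10^3 mL (3 s.f., last digit at the 10^1 place).
Difference: 243.53564 mL; keep the coarser place, 10^1.
Result: 2.4 × 10^2 mL.

2.4 × 10^2 mL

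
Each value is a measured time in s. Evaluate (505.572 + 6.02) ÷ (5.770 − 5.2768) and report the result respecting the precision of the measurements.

505.572 + 6.02 = 511.592, limited to 2 d.p. → 5 s.f.; 5.770 − 5.2768 = 0.4932, limited to 3 d.p. → 3 s.f.
Carrying full precision, 511.592 ÷ 0.4932 = 1037.29115977…; keep min(5, 3) = 3 s.f.
Rounded to 3 significant figures: 1.04 × 10^3.

1.04 × 10^3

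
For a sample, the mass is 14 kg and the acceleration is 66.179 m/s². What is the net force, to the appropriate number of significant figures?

9.3 × 10² N

net force = 14 kg × 66.179 m/s² = 926.506 N.
14 has 2 significant figures; 66.179 has 5.
Division/multiplication keeps the fewest: 2 significant figures.
Rounded: 9.3 × 10² N.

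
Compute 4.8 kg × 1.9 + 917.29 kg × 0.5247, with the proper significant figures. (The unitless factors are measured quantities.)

490.4 kg

4.8 × 1.9 = 9.12 → 9.1 kg (2 s.f., last digit at the 10^-1 place).
917.29 × 0.5247 = 481.302063 → 481.3 kg (4 s.f., last digit at the 10^-1 place).
Sum: 490.422063 kg; keep the coarser place, 10^-1.
Result: 490.4 kg.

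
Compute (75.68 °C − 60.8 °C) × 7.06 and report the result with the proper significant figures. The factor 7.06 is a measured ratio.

105 °C

75.68 °C − 60.8 °C = 14.88 °C; the difference is limited to 1 decimal place (3 s.f.).
Carrying full precision, 14.88 × 7.06 = 105.0528 °C; 7.06 has 3 s.f., so the result keeps min(3, 3) = 3 s.f.
Rounded to 3 significant figures: 105 °C.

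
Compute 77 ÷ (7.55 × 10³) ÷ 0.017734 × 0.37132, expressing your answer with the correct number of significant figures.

2.1 × 10⁻¹

77 ÷ (7.55 × 10³) ÷ 0.017734 × 0.37132 = 0.213543035155…
Multiplication/division keeps the fewest significant figures: 77 → 2 s.f., 7.55 × 10³ → 3 s.f., 0.017734 → 5 s.f., 0.37132 → 5 s.f.; limit is 2.
Rounded to 2 significant figures: 2.1 × 10⁻¹.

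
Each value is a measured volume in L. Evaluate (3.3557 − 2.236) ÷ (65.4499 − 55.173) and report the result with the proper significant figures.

0.1090

3.3557 − 2.236 = 1.1197, limited to 3 d.p. → 4 s.f.; 65.4499 − 55.173 = 10.2769, limited to 3 d.p. → 5 s.f.
Carrying full precision, 1.1197 ÷ 10.2769 = 0.108953088967…; keep min(4, 5) = 4 s.f.
Rounded to 4 significant figures: 0.1090.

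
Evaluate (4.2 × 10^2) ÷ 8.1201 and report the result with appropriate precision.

52

(4.2 × 10^2) ÷ 8.1201 = 51.7235009421…
Multiplication/division keeps the fewest significant figures: 4.2 × 10^2 → 2 s.f., 8.1201 → 5 s.f.; limit is 2.
Rounded to 2 significant figures: 52.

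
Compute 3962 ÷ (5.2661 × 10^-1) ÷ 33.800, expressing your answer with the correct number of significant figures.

3962 ÷ (5.2661 × 10^-1) ÷ 33.800 = 222.591547656…
Multiplication/division keeps the fewest significant figures: 3962 → 4 s.f., 5.2661 × 10^-1 → 5 s.f., 33.800 → 5 s.f.; limit is 4.
Rounded to 4 significant figures: 222.6.

222.6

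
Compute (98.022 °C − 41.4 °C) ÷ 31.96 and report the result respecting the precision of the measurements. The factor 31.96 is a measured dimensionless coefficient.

98.022 °C − 41.4 °C = 56.622 °C; the difference is limited to 1 decimal place (3 s.f.).
Carrying full precision, 56.622 ÷ 31.96 = 1.77165206508… °C; 31.96 has 4 s.f., so the result keeps min(3, 4) = 3 s.f.
Rounded to 3 significant figures: 1.77 °C.

1.77 °C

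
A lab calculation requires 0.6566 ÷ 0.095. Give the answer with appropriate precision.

6.9

0.6566 ÷ 0.095 = 6.91157894737…
Multiplication/division keeps the fewest significant figures: 0.6566 → 4 s.f., 0.095 → 2 s.f.; limit is 2.
Rounded to 2 significant figures: 6.9.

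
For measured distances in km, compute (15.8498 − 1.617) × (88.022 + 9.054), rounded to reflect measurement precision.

1381.7 km²

15.8498 − 1.617 = 14.2328, limited to 3 d.p. → 5 s.f.; 88.022 + 9.054 = 97.076, limited to 3 d.p. → 5 s.f.
Carrying full precision, 14.2328 × 97.076 = 1381.6632928; keep min(5, 5) = 5 s.f.
Rounded to 5 significant figures: 1381.7 km².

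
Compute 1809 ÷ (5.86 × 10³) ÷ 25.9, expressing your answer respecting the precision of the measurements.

1809 ÷ (5.86 × 10³) ÷ 25.9 = 0.0119190375163…
Multiplication/division keeps the fewest significant figures: 1809 → 4 s.f., 5.86 × 10³ → 3 s.f., 25.9 → 3 s.f.; limit is 3.
Rounded to 3 significant figures: 0.0119.

0.0119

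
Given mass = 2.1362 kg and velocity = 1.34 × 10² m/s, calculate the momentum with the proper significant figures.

momentum = 2.1362 kg × 1.34 × 10² m/s = 286.2508 kg·m/s.
2.1362 has 5 significant figures; 1.34 × 10² has 3.
Division/multiplication keeps the fewest: 3 significant figures.
Rounded: 286 kg·m/s.

286 kg·m/s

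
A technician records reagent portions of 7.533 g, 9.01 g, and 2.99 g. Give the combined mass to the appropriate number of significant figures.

7.533 g + 9.01 g + 2.99 g = 19.533 g.
Addition/subtraction keeps the fewest decimal places: 7.533 → 3 decimal places, 9.01 → 2 decimal places, 2.99 → 2 decimal places; limit is 2.
Rounded to 2 decimal places: 19.53 g.

19.53 g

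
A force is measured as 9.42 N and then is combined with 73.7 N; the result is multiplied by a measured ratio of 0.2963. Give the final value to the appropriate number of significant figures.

9.42 N + 73.7 N = 83.12 N; the sum is limited to 1 decimal place (3 s.f.).
Carrying full precision, 83.12 × 0.2963 = 24.628456 N; 0.2963 has 4 s.f., so the result keeps min(3, 4) = 3 s.f.
Rounded to 3 significant figures: 24.6 N.

24.6 N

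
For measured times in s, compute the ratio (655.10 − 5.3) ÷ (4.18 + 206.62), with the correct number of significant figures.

655.10 − 5.3 = 649.80, limited to 1 d.p. → 4 s.f.; 4.18 + 206.62 = 210.80, limited to 2 d.p. → 5 s.f.
Carrying full precision, 649.80 ÷ 210.80 = 3.0825426945…; keep min(4, 5) = 4 s.f.
Rounded to 4 significant figures: 3.083.

3.083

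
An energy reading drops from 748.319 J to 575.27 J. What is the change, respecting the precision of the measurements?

1.7305 × 10^2 J

748.319 J − 575.27 J = 173.049 J.
Addition/subtraction keeps the fewest decimal places: 748.319 → 3 decimal places, 575.27 → 2 decimal places; limit is 2.
Rounded to 2 decimal places: 1.7305 × 10^2 J.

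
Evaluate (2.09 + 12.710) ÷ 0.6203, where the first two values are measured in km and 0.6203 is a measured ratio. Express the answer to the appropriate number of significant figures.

23.86 km

2.09 km + 12.710 km = 14.800 km; the sum is limited to 2 decimal places (4 s.f.).
Carrying full precision, 14.800 ÷ 0.6203 = 23.8594228599… km; 0.6203 has 4 s.f., so the result keeps min(4, 4) = 4 s.f.
Rounded to 4 significant figures: 23.86 km.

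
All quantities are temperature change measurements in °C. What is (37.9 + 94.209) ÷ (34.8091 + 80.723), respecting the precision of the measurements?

37.9 + 94.209 = 132.109, limited to 1 d.p. → 4 s.f.; 34.8091 + 80.723 = 115.5321, limited to 3 d.p. → 6 s.f.
Carrying full precision, 132.109 ÷ 115.5321 = 1.14348306661…; keep min(4, 6) = 4 s.f.
Rounded to 4 significant figures: 1.143.

1.143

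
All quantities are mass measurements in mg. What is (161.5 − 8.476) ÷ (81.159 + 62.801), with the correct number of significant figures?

161.5 − 8.476 = 153.024, limited to 1 d.p. → 4 s.f.; 81.159 + 62.801 = 143.960, limited to 3 d.p. → 6 s.f.
Carrying full precision, 153.024 ÷ 143.960 = 1.06296193387…; keep min(4, 6) = 4 s.f.
Rounded to 4 significant figures: 1.063.

1.063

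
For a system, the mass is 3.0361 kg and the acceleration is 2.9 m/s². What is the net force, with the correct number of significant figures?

net force = 3.0361 kg × 2.9 m/s² = 8.80469 N.
3.0361 has 5 significant figures; 2.9 has 2.
Division/multiplication keeps the fewest: 2 significant figures.
Rounded: 8.8 N.

8.8 N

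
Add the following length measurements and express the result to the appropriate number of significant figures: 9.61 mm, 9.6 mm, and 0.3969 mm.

19.6 mm

9.61 mm + 9.6 mm + 0.3969 mm = 19.6069 mm.
Addition/subtraction keeps the fewest decimal places: 9.61 → 2 decimal places, 9.6 → 1 decimal place, 0.3969 → 4 decimal places; limit is 1.
Rounded to 1 decimal place: 19.6 mm.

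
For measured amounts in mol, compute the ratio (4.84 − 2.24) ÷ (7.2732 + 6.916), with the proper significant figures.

4.84 − 2.24 = 2.60, limited to 2 d.p. → 3 s.f.; 7.2732 + 6.916 = 14.1892, limited to 3 d.p. → 5 s.f.
Carrying full precision, 2.60 ÷ 14.1892 = 0.183237955628…; keep min(3, 5) = 3 s.f.
Rounded to 3 significant figures: 0.183.

0.183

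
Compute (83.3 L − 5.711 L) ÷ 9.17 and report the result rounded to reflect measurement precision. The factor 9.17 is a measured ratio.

83.3 L − 5.711 L = 77.589 L; the difference is limited to 1 decimal place (3 s.f.).
Carrying full precision, 77.589 ÷ 9.17 = 8.46117775354… L; 9.17 has 3 s.f., so the result keeps min(3, 3) = 3 s.f.
Rounded to 3 significant figures: 8.46 L.

8.46 L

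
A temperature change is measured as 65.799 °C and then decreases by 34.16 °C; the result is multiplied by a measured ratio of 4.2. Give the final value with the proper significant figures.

1.3 × 10² °C

65.799 °C − 34.16 °C = 31.639 °C; the difference is limited to 2 decimal places (4 s.f.).
Carrying full precision, 31.639 × 4.2 = 132.8838 °C; 4.2 has 2 s.f., so the result keeps min(4, 2) = 2 s.f.
Rounded to 2 significant figures: 1.3 × 10² °C.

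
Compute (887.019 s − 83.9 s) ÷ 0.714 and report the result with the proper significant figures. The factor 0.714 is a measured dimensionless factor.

887.019 s − 83.9 s = 803.119 s; the difference is limited to 1 decimal place (4 s.f.).
Carrying full precision, 803.119 ÷ 0.714 = 1124.81652661… s; 0.714 has 3 s.f., so the result keeps min(4, 3) = 3 s.f.
Rounded to 3 significant figures: 1.12 × 10³ s.

1.12 × 10³ s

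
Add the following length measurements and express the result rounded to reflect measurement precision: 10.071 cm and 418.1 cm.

428.2 cm

10.071 cm + 418.1 cm = 428.171 cm.
Addition/subtraction keeps the fewest decimal places: 10.071 → 3 decimal places, 418.1 → 1 decimal place; limit is 1.
Rounded to 1 decimal place: 428.2 cm.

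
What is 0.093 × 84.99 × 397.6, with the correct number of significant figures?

0.093 × 84.99 × 397.6 = 3142.658232
Multiplication/division keeps the fewest significant figures: 0.093 → 2 s.f., 84.99 → 4 s.f., 397.6 → 4 s.f.; limit is 2.
Rounded to 2 significant figures: 3.1 × 10³.

3.1 × 10³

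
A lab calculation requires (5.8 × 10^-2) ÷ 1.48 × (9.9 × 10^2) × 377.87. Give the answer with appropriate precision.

1.5 × 10^4

(5.8 × 10^-2) ÷ 1.48 × (9.9 × 10^2) × 377.87 = 14660.3347297…
Multiplication/division keeps the fewest significant figures: 5.8 × 10^-2 → 2 s.f., 1.48 → 3 s.f., 9.9 × 10^2 → 2 s.f., 377.87 → 5 s.f.; limit is 2.
Rounded to 2 significant figures: 1.5 × 10^4.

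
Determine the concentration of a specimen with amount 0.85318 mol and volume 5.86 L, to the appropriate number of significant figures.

1.46 × 10^-1 mol/L

concentration = 0.85318 mol ÷ 5.86 L = 0.145593856655… mol/L.
0.85318 has 5 significant figures; 5.86 has 3.
Division/multiplication keeps the fewest: 3 significant figures.
Rounded: 1.46 × 10^-1 mol/L.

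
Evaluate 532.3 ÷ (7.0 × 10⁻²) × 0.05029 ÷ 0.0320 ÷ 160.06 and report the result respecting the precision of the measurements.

532.3 ÷ (7.0 × 10⁻²) × 0.05029 ÷ 0.0320 ÷ 160.06 = 74.6633154308…
Multiplication/division keeps the fewest significant figures: 532.3 → 4 s.f., 7.0 × 10⁻² → 2 s.f., 0.05029 → 4 s.f., 0.0320 → 3 s.f., 160.06 → 5 s.f.; limit is 2.
Rounded to 2 significant figures: 75.

75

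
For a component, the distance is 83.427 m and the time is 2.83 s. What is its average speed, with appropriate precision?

29.5 m/s

average speed = 83.427 m ÷ 2.83 s = 29.4795053004… m/s.
83.427 has 5 significant figures; 2.83 has 3.
Division/multiplication keeps the fewest: 3 significant figures.
Rounded: 29.5 m/s.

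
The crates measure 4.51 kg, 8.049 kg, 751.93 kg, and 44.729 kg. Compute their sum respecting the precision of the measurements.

809.22 kg

4.51 kg + 8.049 kg + 751.93 kg + 44.729 kg = 809.218 kg.
Addition/subtraction keeps the fewest decimal places: 4.51 → 2 decimal places, 8.049 → 3 decimal places, 751.93 → 2 decimal places, 44.729 → 3 decimal places; limit is 2.
Rounded to 2 decimal places: 809.22 kg.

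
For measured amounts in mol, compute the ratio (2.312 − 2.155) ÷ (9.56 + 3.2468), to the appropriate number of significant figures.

2.312 − 2.155 = 0.157, limited to 3 d.p. → 3 s.f.; 9.56 + 3.2468 = 12.8068, limited to 2 d.p. → 4 s.f.
Carrying full precision, 0.157 ÷ 12.8068 = 0.0122591123466…; keep min(3, 4) = 3 s.f.
Rounded to 3 significant figures: 0.0123.

0.0123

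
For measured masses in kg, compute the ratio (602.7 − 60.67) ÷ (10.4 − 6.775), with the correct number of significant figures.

1.5 × 10²

602.7 − 60.67 = 542.03, limited to 1 d.p. → 4 s.f.; 10.4 − 6.775 = 3.625, limited to 1 d.p. → 2 s.f.
Carrying full precision, 542.03 ÷ 3.625 = 149.525517241…; keep min(4, 2) = 2 s.f.
Rounded to 2 significant figures: 1.5 × 10².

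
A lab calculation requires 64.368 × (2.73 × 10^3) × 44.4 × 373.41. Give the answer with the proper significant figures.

64.368 × (2.73 × 10^3) × 44.4 × 373.41 = 2.91340979931 × 10^9…
Multiplication/division keeps the fewest significant figures: 64.368 → 5 s.f., 2.73 × 10^3 → 3 s.f., 44.4 → 3 s.f., 373.41 → 5 s.f.; limit is 3.
Rounded to 3 significant figures: 2.91 × 10^9.

2.91 × 10^9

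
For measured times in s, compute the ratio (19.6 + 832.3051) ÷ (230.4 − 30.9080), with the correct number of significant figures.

19.6 + 832.3051 = 851.9051, limited to 1 d.p. → 4 s.f.; 230.4 − 30.9080 = 199.4920, limited to 1 d.p. → 4 s.f.
Carrying full precision, 851.9051 ÷ 199.4920 = 4.2703722455…; keep min(4, 4) = 4 s.f.
Rounded to 4 significant figures: 4.270.

4.270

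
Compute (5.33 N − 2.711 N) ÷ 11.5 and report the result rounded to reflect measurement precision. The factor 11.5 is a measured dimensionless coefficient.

5.33 N − 2.711 N = 2.619 N; the difference is limited to 2 decimal places (3 s.f.).
Carrying full precision, 2.619 ÷ 11.5 = 0.227739130435… N; 11.5 has 3 s.f., so the result keeps min(3, 3) = 3 s.f.
Rounded to 3 significant figures: 0.228 N.

0.228 N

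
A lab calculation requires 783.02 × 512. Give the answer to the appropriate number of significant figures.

783.02 × 512 = 400906.24
Multiplication/division keeps the fewest significant figures: 783.02 → 5 s.f., 512 → 3 s.f.; limit is 3.
Rounded to 3 significant figures: 4.01 × 10^5.

4.01 × 10^5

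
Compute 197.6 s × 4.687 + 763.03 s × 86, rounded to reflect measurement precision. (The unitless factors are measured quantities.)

197.6 × 4.687 = 926.1512 → 926.2 s (4 s.f., last digit at the 10^-1 place).
763.03 × 86 = 65620.58 → 6.6 × 10⁴ s (2 s.f., last digit at the 10^3 place).
Sum: 66546.7312 s; keep the coarser place, 10^3.
Result: 6.7 × 10⁴ s.

6.7 × 10⁴ s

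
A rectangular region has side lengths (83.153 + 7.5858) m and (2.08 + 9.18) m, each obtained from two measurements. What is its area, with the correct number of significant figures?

1022 m²

83.153 + 7.5858 = 90.7388, limited to 3 d.p. → 5 s.f.; 2.08 + 9.18 = 11.26, limited to 2 d.p. → 4 s.f.
Carrying full precision, 90.7388 × 11.26 = 1021.718888; keep min(5, 4) = 4 s.f.
Rounded to 4 significant figures: 1022 m².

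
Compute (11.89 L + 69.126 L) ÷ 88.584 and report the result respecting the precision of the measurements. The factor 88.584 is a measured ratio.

0.9146 L

11.89 L + 69.126 L = 81.016 L; the sum is limited to 2 decimal places (4 s.f.).
Carrying full precision, 81.016 ÷ 88.584 = 0.914566964689… L; 88.584 has 5 s.f., so the result keeps min(4, 5) = 4 s.f.
Rounded to 4 significant figures: 0.9146 L.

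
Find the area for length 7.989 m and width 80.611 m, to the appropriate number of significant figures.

area = 7.989 m × 80.611 m = 644.001279 m².
7.989 has 4 significant figures; 80.611 has 5.
Division/multiplication keeps the fewest: 4 significant figures.
Rounded: 644.0 m².

644.0 m²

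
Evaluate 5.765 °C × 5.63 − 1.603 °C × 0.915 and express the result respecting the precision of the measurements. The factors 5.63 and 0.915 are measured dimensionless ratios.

5.765 × 5.63 = 32.45695 → 32.5 °C (3 s.f., last digit at the 10^-1 place).
1.603 × 0.915 = 1.466745 → 1.47 °C (3 s.f., last digit at the 10^-2 place).
Difference: 30.990205 °C; keep the coarser place, 10^-1.
Result: 31.0 °C.

31.0 °C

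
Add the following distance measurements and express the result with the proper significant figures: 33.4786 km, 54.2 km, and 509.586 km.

597.3 km

33.4786 km + 54.2 km + 509.586 km = 597.2646 km.
Addition/subtraction keeps the fewest decimal places: 33.4786 → 4 decimal places, 54.2 → 1 decimal place, 509.586 → 3 decimal places; limit is 1.
Rounded to 1 decimal place: 597.3 km.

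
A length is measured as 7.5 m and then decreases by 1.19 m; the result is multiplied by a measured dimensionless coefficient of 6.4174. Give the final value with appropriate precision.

7.5 m − 1.19 m = 6.31 m; the difference is limited to 1 decimal place (2 s.f.).
Carrying full precision, 6.31 × 6.4174 = 40.493794 m; 6.4174 has 5 s.f., so the result keeps min(2, 5) = 2 s.f.
Rounded to 2 significant figures: 40. m.

40. m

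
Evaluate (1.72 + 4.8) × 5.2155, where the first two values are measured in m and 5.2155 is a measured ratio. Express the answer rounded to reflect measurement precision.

1.72 m + 4.8 m = 6.52 m; the sum is limited to 1 decimal place (2 s.f.).
Carrying full precision, 6.52 × 5.2155 = 34.00506 m; 5.2155 has 5 s.f., so the result keeps min(2, 5) = 2 s.f.
Rounded to 2 significant figures: 34 m.

34 m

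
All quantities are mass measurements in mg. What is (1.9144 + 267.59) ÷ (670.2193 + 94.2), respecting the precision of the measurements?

1.9144 + 267.59 = 269.5044, limited to 2 d.p. → 5 s.f.; 670.2193 + 94.2 = 764.4193, limited to 1 d.p. → 4 s.f.
Carrying full precision, 269.5044 ÷ 764.4193 = 0.352560957056…; keep min(5, 4) = 4 s.f.
Rounded to 4 significant figures: 0.3526.

0.3526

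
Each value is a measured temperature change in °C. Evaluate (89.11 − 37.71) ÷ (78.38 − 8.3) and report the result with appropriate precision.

0.733

89.11 − 37.71 = 51.40, limited to 2 d.p. → 4 s.f.; 78.38 − 8.3 = 70.08, limited to 1 d.p. → 3 s.f.
Carrying full precision, 51.40 ÷ 70.08 = 0.733447488584…; keep min(4, 3) = 3 s.f.
Rounded to 3 significant figures: 0.733.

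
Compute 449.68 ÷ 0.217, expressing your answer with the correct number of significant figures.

2.07 × 10^3

449.68 ÷ 0.217 = 2072.25806452…
Multiplication/division keeps the fewest significant figures: 449.68 → 5 s.f., 0.217 → 3 s.f.; limit is 3.
Rounded to 3 significant figures: 2.07 × 10^3.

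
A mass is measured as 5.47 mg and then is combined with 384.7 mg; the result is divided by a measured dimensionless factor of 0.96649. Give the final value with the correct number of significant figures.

403.7 mg

5.47 mg + 384.7 mg = 390.17 mg; the sum is limited to 1 decimal place (4 s.f.).
Carrying full precision, 390.17 ÷ 0.96649 = 403.697917206… mg; 0.96649 has 5 s.f., so the result keeps min(4, 5) = 4 s.f.
Rounded to 4 significant figures: 403.7 mg.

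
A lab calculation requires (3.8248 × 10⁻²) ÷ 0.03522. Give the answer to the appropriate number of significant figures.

1.086

(3.8248 × 10⁻²) ÷ 0.03522 = 1.08597387848…
Multiplication/division keeps the fewest significant figures: 3.8248 × 10⁻² → 5 s.f., 0.03522 → 4 s.f.; limit is 4.
Rounded to 4 significant figures: 1.086.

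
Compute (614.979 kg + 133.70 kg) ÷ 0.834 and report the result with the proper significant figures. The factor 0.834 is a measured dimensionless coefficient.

898 kg

614.979 kg + 133.70 kg = 748.679 kg; the sum is limited to 2 decimal places (5 s.f.).
Carrying full precision, 748.679 ÷ 0.834 = 897.696642686… kg; 0.834 has 3 s.f., so the result keeps min(5, 3) = 3 s.f.
Rounded to 3 significant figures: 898 kg.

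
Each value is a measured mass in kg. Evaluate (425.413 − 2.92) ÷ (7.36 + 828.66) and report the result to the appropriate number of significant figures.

0.50536

425.413 − 2.92 = 422.493, limited to 2 d.p. → 5 s.f.; 7.36 + 828.66 = 836.02, limited to 2 d.p. → 5 s.f.
Carrying full precision, 422.493 ÷ 836.02 = 0.505362311906…; keep min(5, 5) = 5 s.f.
Rounded to 5 significant figures: 0.50536.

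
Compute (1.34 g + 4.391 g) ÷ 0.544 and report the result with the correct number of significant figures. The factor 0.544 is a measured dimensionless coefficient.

1.34 g + 4.391 g = 5.731 g; the sum is limited to 2 decimal places (3 s.f.).
Carrying full precision, 5.731 ÷ 0.544 = 10.5349264706… g; 0.544 has 3 s.f., so the result keeps min(3, 3) = 3 s.f.
Rounded to 3 significant figures: 10.5 g.

10.5 g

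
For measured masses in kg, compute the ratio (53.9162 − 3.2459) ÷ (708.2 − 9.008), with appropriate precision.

53.9162 − 3.2459 = 50.6703, limited to 4 d.p. → 6 s.f.; 708.2 − 9.008 = 699.192, limited to 1 d.p. → 4 s.f.
Carrying full precision, 50.6703 ÷ 699.192 = 0.0724697937047…; keep min(6, 4) = 4 s.f.
Rounded to 4 significant figures: 0.07247.

0.07247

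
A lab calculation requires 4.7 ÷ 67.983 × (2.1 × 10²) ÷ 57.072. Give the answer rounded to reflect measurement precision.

4.7 ÷ 67.983 × (2.1 × 10²) ÷ 57.072 = 0.254386309683…
Multiplication/division keeps the fewest significant figures: 4.7 → 2 s.f., 67.983 → 5 s.f., 2.1 × 10² → 2 s.f., 57.072 → 5 s.f.; limit is 2.
Rounded to 2 significant figures: 0.25.

0.25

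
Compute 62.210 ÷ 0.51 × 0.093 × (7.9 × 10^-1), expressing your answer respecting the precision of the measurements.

9.0

62.210 ÷ 0.51 × 0.093 × (7.9 × 10^-1) = 8.96189941176…
Multiplication/division keeps the fewest significant figures: 62.210 → 5 s.f., 0.51 → 2 s.f., 0.093 → 2 s.f., 7.9 × 10^-1 → 2 s.f.; limit is 2.
Rounded to 2 significant figures: 9.0.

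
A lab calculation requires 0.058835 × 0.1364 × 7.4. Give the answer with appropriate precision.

0.058835 × 0.1364 × 7.4 = 0.0593856956
Multiplication/division keeps the fewest significant figures: 0.058835 → 5 s.f., 0.1364 → 4 s.f., 7.4 → 2 s.f.; limit is 2.
Rounded to 2 significant figures: 0.059.

0.059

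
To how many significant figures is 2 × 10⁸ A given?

2 × 10⁸: in scientific notation every digit of the coefficient is significant.

1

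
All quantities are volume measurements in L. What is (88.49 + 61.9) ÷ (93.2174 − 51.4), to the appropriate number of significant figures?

3.60

88.49 + 61.9 = 150.39, limited to 1 d.p. → 4 s.f.; 93.2174 − 51.4 = 41.8174, limited to 1 d.p. → 3 s.f.
Carrying full precision, 150.39 ÷ 41.8174 = 3.5963498448…; keep min(4, 3) = 3 s.f.
Rounded to 3 significant figures: 3.60.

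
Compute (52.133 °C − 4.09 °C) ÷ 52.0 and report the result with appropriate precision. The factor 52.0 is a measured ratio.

52.133 °C − 4.09 °C = 48.043 °C; the difference is limited to 2 decimal places (4 s.f.).
Carrying full precision, 48.043 ÷ 52.0 = 0.923903846154… °C; 52.0 has 3 s.f., so the result keeps min(4, 3) = 3 s.f.
Rounded to 3 significant figures: 0.924 °C.

0.924 °C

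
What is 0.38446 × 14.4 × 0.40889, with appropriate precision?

2.26

0.38446 × 14.4 × 0.40889 = 2.26370663136
Multiplication/division keeps the fewest significant figures: 0.38446 → 5 s.f., 14.4 → 3 s.f., 0.40889 → 5 s.f.; limit is 3.
Rounded to 3 significant figures: 2.26.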